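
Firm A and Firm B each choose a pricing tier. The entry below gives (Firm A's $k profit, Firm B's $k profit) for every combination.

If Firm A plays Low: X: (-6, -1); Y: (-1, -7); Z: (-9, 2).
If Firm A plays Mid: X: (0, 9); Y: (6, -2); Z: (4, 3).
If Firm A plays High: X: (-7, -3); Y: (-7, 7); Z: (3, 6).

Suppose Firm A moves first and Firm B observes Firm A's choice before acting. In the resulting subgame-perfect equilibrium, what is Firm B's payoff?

9

Solve by backward induction (Firm A leads).
- Low → Firm B plays Z (best of -1, -7, 2); Firm A gets -9.
- Mid → Firm B plays X (best of 9, -2, 3); Firm A gets 0.
- High → Firm B plays Y (best of -3, 7, 6); Firm A gets -7.
Among -9, 0, -7, the best is 0 at Mid. Subgame-perfect outcome: (Mid, X) with payoffs (0, 9).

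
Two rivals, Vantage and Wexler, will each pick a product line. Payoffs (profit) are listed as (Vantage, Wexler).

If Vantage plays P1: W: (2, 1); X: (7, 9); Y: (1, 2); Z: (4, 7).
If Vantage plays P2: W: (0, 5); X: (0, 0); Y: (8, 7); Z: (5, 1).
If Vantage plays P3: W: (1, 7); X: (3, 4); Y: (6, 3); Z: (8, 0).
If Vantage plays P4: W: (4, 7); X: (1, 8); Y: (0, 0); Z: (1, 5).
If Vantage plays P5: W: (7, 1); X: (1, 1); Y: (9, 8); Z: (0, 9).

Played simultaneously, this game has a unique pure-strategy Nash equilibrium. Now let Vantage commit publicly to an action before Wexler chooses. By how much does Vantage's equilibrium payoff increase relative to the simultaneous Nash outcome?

1

Backward induction with Vantage moving first.
- P1: Wexler compares 1, 9, 2, 7 and picks X; Vantage would get 7.
- P2: Wexler compares 5, 0, 7, 1 and picks Y; Vantage would get 8.
- P3: Wexler compares 7, 4, 3, 0 and picks W; Vantage would get 1.
- P4: Wexler compares 7, 8, 0, 5 and picks X; Vantage would get 1.
- P5: Wexler compares 1, 1, 8, 9 and picks Z; Vantage would get 0.
Maximizing over 7, 8, 1, 1, 0, Vantage chooses P2. Subgame-perfect outcome: (P2, Y) with payoffs (8, 7).
Under simultaneous play:
Vantage's best replies: W→P5; X→P1; Y→P5; Z→P3.
Wexler's best replies: P1→X; P2→Y; P3→W; P4→X; P5→Z.
Only (P1, X) has each player best-responding; Nash payoffs (7, 9).
Vantage's commitment gain: 8 − 7 = 1.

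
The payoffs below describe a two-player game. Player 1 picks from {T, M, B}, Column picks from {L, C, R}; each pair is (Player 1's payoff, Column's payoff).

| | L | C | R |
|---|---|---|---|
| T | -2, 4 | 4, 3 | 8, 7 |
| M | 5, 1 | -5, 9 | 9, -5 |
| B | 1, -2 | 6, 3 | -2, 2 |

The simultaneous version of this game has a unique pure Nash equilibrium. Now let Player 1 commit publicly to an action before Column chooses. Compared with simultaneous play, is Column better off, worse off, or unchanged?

Work backward from Column's decision.
- T → Column plays R (best of 4, 3, 7); Player 1 gets 8.
- M → Column plays C (best of 1, 9, -5); Player 1 gets -5.
- B → Column plays C (best of -2, 3, 2); Player 1 gets 6.
Among 8, -5, 6, the best is 8 at T. Subgame-perfect outcome: (T, R) with payoffs (8, 7).
Now find the simultaneous Nash equilibrium.
Player 1's best replies: L→M; C→B; R→M.
Column's best replies: T→R; M→C; B→C.
The unique mutual best reply is (B, C), giving (6, 3).
Column earns 7 sequentially versus 3 at the Nash outcome: better off.

better off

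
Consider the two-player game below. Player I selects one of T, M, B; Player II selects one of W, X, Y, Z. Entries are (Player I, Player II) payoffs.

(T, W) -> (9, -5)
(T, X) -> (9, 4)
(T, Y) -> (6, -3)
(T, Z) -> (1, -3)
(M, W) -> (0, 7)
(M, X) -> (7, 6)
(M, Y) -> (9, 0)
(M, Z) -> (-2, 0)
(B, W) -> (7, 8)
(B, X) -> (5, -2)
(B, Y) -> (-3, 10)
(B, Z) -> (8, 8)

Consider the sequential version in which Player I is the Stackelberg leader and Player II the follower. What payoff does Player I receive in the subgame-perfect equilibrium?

9

Player II best-responds to each possible Player I move:
- T → Player II plays X (best of -5, 4, -3, -3); Player I gets 9.
- M → Player II plays W (best of 7, 6, 0, 0); Player I gets 0.
- B → Player II plays Y (best of 8, -2, 10, 8); Player I gets -3.
Player I's induced payoffs are 9, 0, -3, so Player I commits to T. Subgame-perfect outcome: (T, X) with payoffs (9, 4).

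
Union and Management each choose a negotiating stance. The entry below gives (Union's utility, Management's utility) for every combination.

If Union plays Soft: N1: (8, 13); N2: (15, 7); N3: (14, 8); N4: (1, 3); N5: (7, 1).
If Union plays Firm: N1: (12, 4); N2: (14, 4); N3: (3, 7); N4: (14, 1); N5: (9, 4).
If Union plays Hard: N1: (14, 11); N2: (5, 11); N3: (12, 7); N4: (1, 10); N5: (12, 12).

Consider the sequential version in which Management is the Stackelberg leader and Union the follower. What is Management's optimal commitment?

N5

Solve by backward induction (Management leads).
- N1: Union compares 8, 12, 14 and picks Hard; Management would get 11.
- N2: Union compares 15, 14, 5 and picks Soft; Management would get 7.
- N3: Union compares 14, 3, 12 and picks Soft; Management would get 8.
- N4: Union compares 1, 14, 1 and picks Firm; Management would get 1.
- N5: Union compares 7, 9, 12 and picks Hard; Management would get 12.
Management's induced payoffs are 11, 7, 8, 1, 12, so Management commits to N5. Subgame-perfect outcome: (Hard, N5) with payoffs (12, 12).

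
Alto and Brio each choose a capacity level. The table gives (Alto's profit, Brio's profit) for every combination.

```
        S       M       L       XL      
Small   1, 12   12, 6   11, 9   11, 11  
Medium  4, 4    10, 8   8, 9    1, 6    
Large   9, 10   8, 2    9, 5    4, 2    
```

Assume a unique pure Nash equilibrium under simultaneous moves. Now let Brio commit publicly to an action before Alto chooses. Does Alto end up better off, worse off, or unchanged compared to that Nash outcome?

Work backward from Alto's decision.
- S: Alto compares 1, 4, 9 and picks Large; Brio would get 10.
- M: Alto compares 12, 10, 8 and picks Small; Brio would get 6.
- L: Alto compares 11, 8, 9 and picks Small; Brio would get 9.
- XL: Alto compares 11, 1, 4 and picks Small; Brio would get 11.
Maximizing over 10, 6, 9, 11, Brio chooses XL. Subgame-perfect outcome: (Small, XL) with payoffs (11, 11).
Now find the simultaneous Nash equilibrium.
Alto's best replies: S→Large; M→Small; L→Small; XL→Small.
Brio's best replies: Small→S; Medium→L; Large→S.
Only (Large, S) has each player best-responding; Nash payoffs (9, 10).
Alto earns 11 sequentially versus 9 at the Nash outcome: better off.

better off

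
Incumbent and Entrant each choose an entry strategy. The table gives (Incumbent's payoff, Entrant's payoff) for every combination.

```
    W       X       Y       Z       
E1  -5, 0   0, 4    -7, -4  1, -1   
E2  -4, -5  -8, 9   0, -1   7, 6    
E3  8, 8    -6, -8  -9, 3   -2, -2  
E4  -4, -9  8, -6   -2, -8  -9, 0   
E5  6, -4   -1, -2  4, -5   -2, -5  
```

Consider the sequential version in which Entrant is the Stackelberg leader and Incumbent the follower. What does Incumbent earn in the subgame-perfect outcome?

8

Incumbent best-responds to each possible Entrant move:
- W: Incumbent compares -5, -4, 8, -4, 6 and picks E3; Entrant would get 8.
- X: Incumbent compares 0, -8, -6, 8, -1 and picks E4; Entrant would get -6.
- Y: Incumbent compares -7, 0, -9, -2, 4 and picks E5; Entrant would get -5.
- Z: Incumbent compares 1, 7, -2, -9, -2 and picks E2; Entrant would get 6.
Maximizing over 8, -6, -5, 6, Entrant chooses W. Subgame-perfect outcome: (E3, W) with payoffs (8, 8).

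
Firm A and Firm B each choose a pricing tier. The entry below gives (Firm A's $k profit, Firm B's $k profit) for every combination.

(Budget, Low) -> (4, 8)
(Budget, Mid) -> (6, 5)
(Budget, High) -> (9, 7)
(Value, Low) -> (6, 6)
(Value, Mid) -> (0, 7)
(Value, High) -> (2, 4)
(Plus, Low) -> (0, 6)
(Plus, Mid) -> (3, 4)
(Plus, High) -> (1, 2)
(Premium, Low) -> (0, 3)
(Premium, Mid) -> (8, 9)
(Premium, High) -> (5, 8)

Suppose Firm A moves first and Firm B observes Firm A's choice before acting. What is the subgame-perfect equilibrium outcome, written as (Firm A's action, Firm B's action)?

(Premium, Mid)

Work backward from Firm B's decision.
- Budget: BR = Low, leader payoff 4.
- Value: BR = Mid, leader payoff 0.
- Plus: BR = Low, leader payoff 0.
- Premium: BR = Mid, leader payoff 8.
Among 4, 0, 0, 8, the best is 8 at Premium. Subgame-perfect outcome: (Premium, Mid) with payoffs (8, 9).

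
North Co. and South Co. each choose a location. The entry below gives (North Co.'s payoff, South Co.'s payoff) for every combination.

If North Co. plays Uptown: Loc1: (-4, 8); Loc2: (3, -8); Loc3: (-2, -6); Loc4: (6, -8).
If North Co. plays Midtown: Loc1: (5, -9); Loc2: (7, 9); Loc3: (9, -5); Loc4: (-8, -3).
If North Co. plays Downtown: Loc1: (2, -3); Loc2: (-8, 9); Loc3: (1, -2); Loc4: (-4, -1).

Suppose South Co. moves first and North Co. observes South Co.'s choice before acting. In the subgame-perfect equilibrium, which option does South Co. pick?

Loc2

Solve by backward induction (South Co. leads).
- Loc1 → North Co. plays Midtown (best of -4, 5, 2); South Co. gets -9.
- Loc2 → North Co. plays Midtown (best of 3, 7, -8); South Co. gets 9.
- Loc3 → North Co. plays Midtown (best of -2, 9, 1); South Co. gets -5.
- Loc4 → North Co. plays Uptown (best of 6, -8, -4); South Co. gets -8.
Maximizing over -9, 9, -5, -8, South Co. chooses Loc2. Subgame-perfect outcome: (Midtown, Loc2) with payoffs (7, 9).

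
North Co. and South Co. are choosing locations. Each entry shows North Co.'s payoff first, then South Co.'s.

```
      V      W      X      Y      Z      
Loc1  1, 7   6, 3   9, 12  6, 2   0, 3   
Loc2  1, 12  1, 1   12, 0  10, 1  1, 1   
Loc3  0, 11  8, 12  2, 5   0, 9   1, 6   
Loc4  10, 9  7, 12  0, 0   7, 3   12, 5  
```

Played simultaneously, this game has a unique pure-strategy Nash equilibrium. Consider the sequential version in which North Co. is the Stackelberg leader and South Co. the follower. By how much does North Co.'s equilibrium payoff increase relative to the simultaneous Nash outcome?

Work backward from South Co.'s decision.
- Loc1: BR = X, leader payoff 9.
- Loc2: BR = V, leader payoff 1.
- Loc3: BR = W, leader payoff 8.
- Loc4: BR = W, leader payoff 7.
North Co.'s induced payoffs are 9, 1, 8, 7, so North Co. commits to Loc1. Subgame-perfect outcome: (Loc1, X) with payoffs (9, 12).
Under simultaneous play:
North Co.'s best replies: V→Loc4; W→Loc3; X→Loc2; Y→Loc2; Z→Loc4.
South Co.'s best replies: Loc1→X; Loc2→V; Loc3→W; Loc4→W.
The unique mutual best reply is (Loc3, W), giving (8, 12).
North Co.'s commitment gain: 9 − 8 = 1.

1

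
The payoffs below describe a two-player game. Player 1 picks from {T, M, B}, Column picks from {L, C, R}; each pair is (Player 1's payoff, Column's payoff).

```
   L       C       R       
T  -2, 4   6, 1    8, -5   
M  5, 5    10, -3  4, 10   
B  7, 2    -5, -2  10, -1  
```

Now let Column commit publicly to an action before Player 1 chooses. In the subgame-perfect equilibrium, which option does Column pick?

Backward induction with Column moving first.
- L → Player 1 plays B (best of -2, 5, 7); Column gets 2.
- C → Player 1 plays M (best of 6, 10, -5); Column gets -3.
- R → Player 1 plays B (best of 8, 4, 10); Column gets -1.
Among 2, -3, -1, the best is 2 at L. Subgame-perfect outcome: (B, L) with payoffs (7, 2).

L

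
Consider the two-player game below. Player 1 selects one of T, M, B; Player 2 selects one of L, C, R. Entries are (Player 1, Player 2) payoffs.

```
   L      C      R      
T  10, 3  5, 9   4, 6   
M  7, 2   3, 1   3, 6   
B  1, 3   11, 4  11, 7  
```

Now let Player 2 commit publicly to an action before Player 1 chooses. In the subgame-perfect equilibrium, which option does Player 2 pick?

Solve by backward induction (Player 2 leads).
- L → Player 1 plays T (best of 10, 7, 1); Player 2 gets 3.
- C → Player 1 plays B (best of 5, 3, 11); Player 2 gets 4.
- R → Player 1 plays B (best of 4, 3, 11); Player 2 gets 7.
Maximizing over 3, 4, 7, Player 2 chooses R. Subgame-perfect outcome: (B, R) with payoffs (11, 7).

R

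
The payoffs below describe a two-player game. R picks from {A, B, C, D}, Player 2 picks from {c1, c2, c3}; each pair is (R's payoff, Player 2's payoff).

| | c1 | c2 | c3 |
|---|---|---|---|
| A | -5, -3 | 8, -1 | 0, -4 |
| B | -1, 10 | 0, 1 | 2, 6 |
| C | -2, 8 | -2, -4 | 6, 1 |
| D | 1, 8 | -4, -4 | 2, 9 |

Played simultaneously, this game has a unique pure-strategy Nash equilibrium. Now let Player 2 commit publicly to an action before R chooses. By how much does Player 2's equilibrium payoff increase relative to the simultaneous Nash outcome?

R best-responds to each possible Player 2 move:
- c1: R compares -5, -1, -2, 1 and picks D; Player 2 would get 8.
- c2: R compares 8, 0, -2, -4 and picks A; Player 2 would get -1.
- c3: R compares 0, 2, 6, 2 and picks C; Player 2 would get 1.
Player 2's induced payoffs are 8, -1, 1, so Player 2 commits to c1. Subgame-perfect outcome: (D, c1) with payoffs (1, 8).
Under simultaneous play:
R's best replies: c1→D; c2→A; c3→C.
Player 2's best replies: A→c2; B→c1; C→c1; D→c3.
The unique mutual best reply is (A, c2), giving (8, -1).
Player 2's commitment gain: 8 − -1 = 9.

9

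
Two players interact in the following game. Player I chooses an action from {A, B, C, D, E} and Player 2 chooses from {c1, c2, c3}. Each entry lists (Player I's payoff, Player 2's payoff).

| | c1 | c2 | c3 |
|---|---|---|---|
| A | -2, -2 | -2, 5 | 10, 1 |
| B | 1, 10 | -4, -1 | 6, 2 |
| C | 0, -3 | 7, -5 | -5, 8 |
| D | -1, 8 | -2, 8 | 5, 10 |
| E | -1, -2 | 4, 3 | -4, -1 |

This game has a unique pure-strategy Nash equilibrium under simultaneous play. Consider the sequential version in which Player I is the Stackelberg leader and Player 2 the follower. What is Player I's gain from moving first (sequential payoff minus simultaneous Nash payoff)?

Work backward from Player 2's decision.
- A: Player 2 compares -2, 5, 1 and picks c2; Player I would get -2.
- B: Player 2 compares 10, -1, 2 and picks c1; Player I would get 1.
- C: Player 2 compares -3, -5, 8 and picks c3; Player I would get -5.
- D: Player 2 compares 8, 8, 10 and picks c3; Player I would get 5.
- E: Player 2 compares -2, 3, -1 and picks c2; Player I would get 4.
Among -2, 1, -5, 5, 4, the best is 5 at D. Subgame-perfect outcome: (D, c3) with payoffs (5, 10).
For the simultaneous game, intersect best replies.
Player I's best replies: c1→B; c2→C; c3→A.
Player 2's best replies: A→c2; B→c1; C→c3; D→c3; E→c2.
Only (B, c1) has each player best-responding; Nash payoffs (1, 10).
Player I's commitment gain: 5 − 1 = 4.

4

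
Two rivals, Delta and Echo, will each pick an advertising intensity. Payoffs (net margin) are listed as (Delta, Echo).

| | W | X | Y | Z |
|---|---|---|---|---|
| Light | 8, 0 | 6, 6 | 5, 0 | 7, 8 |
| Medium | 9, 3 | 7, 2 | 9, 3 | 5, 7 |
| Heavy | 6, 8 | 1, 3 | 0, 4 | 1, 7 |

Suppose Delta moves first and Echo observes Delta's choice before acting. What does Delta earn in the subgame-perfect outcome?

Echo best-responds to each possible Delta move:
- Light → Echo plays Z (best of 0, 6, 0, 8); Delta gets 7.
- Medium → Echo plays Z (best of 3, 2, 3, 7); Delta gets 5.
- Heavy → Echo plays W (best of 8, 3, 4, 7); Delta gets 6.
Maximizing over 7, 5, 6, Delta chooses Light. Subgame-perfect outcome: (Light, Z) with payoffs (7, 8).

7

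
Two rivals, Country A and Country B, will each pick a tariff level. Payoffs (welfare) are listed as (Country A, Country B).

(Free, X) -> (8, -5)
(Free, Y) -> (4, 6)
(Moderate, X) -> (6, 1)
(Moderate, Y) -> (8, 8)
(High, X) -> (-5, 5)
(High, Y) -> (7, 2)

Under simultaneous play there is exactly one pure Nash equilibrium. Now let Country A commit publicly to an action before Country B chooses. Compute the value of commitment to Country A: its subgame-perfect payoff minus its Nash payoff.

0

Work backward from Country B's decision.
- Free: Country B compares -5, 6 and picks Y; Country A would get 4.
- Moderate: Country B compares 1, 8 and picks Y; Country A would get 8.
- High: Country B compares 5, 2 and picks X; Country A would get -5.
Maximizing over 4, 8, -5, Country A chooses Moderate. Subgame-perfect outcome: (Moderate, Y) with payoffs (8, 8).
Now find the simultaneous Nash equilibrium.
Country A's best replies: X→Free; Y→Moderate.
Country B's best replies: Free→Y; Moderate→Y; High→X.
Only (Moderate, Y) has each player best-responding; Nash payoffs (8, 8).
Country A's commitment gain: 8 − 8 = 0.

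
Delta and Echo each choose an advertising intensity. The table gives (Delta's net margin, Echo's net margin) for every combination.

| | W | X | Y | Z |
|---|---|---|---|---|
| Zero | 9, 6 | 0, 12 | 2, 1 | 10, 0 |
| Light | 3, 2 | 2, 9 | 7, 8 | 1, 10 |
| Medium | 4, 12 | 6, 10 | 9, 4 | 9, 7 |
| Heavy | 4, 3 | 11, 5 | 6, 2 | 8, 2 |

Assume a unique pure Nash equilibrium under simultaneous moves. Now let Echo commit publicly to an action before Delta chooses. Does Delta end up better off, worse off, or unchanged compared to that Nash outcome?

worse off

Work backward from Delta's decision.
- W: Delta compares 9, 3, 4, 4 and picks Zero; Echo would get 6.
- X: Delta compares 0, 2, 6, 11 and picks Heavy; Echo would get 5.
- Y: Delta compares 2, 7, 9, 6 and picks Medium; Echo would get 4.
- Z: Delta compares 10, 1, 9, 8 and picks Zero; Echo would get 0.
Maximizing over 6, 5, 4, 0, Echo chooses W. Subgame-perfect outcome: (Zero, W) with payoffs (9, 6).
Under simultaneous play:
Delta's best replies: W→Zero; X→Heavy; Y→Medium; Z→Zero.
Echo's best replies: Zero→X; Light→Z; Medium→W; Heavy→X.
The unique mutual best reply is (Heavy, X), giving (11, 5).
Delta earns 9 sequentially versus 11 at the Nash outcome: worse off.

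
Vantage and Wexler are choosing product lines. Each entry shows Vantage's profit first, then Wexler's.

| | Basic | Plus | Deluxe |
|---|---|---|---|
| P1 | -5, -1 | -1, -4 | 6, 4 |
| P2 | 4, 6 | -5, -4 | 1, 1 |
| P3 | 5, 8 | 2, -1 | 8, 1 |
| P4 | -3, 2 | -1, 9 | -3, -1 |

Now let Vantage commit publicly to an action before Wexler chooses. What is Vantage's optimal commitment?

Backward induction with Vantage moving first.
- P1 → Wexler plays Deluxe (best of -1, -4, 4); Vantage gets 6.
- P2 → Wexler plays Basic (best of 6, -4, 1); Vantage gets 4.
- P3 → Wexler plays Basic (best of 8, -1, 1); Vantage gets 5.
- P4 → Wexler plays Plus (best of 2, 9, -1); Vantage gets -1.
Vantage's induced payoffs are 6, 4, 5, -1, so Vantage commits to P1. Subgame-perfect outcome: (P1, Deluxe) with payoffs (6, 4).

P1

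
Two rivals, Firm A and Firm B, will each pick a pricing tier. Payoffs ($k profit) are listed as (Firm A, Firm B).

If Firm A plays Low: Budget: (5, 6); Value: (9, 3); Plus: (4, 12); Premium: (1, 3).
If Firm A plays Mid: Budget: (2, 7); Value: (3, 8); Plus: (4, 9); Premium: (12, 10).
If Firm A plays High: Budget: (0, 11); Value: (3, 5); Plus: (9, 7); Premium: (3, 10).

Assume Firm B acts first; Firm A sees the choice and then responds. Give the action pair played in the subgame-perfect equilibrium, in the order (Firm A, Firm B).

Firm A best-responds to each possible Firm B move:
- Budget: BR = Low, leader payoff 6.
- Value: BR = Low, leader payoff 3.
- Plus: BR = High, leader payoff 7.
- Premium: BR = Mid, leader payoff 10.
Maximizing over 6, 3, 7, 10, Firm B chooses Premium. Subgame-perfect outcome: (Mid, Premium) with payoffs (12, 10).

(Mid, Premium)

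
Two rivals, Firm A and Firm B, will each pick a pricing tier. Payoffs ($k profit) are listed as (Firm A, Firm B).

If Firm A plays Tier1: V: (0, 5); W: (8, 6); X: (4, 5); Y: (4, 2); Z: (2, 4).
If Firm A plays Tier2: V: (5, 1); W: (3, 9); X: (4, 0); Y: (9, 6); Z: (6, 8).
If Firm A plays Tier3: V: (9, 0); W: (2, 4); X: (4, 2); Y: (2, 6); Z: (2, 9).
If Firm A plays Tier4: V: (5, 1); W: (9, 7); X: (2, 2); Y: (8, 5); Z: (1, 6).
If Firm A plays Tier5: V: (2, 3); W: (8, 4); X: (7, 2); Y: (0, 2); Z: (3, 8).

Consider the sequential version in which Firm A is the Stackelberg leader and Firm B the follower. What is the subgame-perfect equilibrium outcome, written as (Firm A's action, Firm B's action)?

Backward induction with Firm A moving first.
- Tier1: Firm B compares 5, 6, 5, 2, 4 and picks W; Firm A would get 8.
- Tier2: Firm B compares 1, 9, 0, 6, 8 and picks W; Firm A would get 3.
- Tier3: Firm B compares 0, 4, 2, 6, 9 and picks Z; Firm A would get 2.
- Tier4: Firm B compares 1, 7, 2, 5, 6 and picks W; Firm A would get 9.
- Tier5: Firm B compares 3, 4, 2, 2, 8 and picks Z; Firm A would get 3.
Maximizing over 8, 3, 2, 9, 3, Firm A chooses Tier4. Subgame-perfect outcome: (Tier4, W) with payoffs (9, 7).

(Tier4, W)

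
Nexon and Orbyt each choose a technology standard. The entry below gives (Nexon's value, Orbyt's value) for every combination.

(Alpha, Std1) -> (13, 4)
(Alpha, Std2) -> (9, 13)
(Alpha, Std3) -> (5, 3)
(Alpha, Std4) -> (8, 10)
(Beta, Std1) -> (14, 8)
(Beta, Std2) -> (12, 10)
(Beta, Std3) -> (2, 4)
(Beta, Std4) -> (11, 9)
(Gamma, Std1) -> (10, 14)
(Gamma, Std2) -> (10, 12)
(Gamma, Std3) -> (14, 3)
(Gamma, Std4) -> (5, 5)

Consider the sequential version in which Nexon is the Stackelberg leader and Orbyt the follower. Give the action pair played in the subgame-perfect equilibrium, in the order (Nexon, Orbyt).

(Beta, Std2)

Orbyt best-responds to each possible Nexon move:
- Alpha: Orbyt compares 4, 13, 3, 10 and picks Std2; Nexon would get 9.
- Beta: Orbyt compares 8, 10, 4, 9 and picks Std2; Nexon would get 12.
- Gamma: Orbyt compares 14, 12, 3, 5 and picks Std1; Nexon would get 10.
Among 9, 12, 10, the best is 12 at Beta. Subgame-perfect outcome: (Beta, Std2) with payoffs (12, 10).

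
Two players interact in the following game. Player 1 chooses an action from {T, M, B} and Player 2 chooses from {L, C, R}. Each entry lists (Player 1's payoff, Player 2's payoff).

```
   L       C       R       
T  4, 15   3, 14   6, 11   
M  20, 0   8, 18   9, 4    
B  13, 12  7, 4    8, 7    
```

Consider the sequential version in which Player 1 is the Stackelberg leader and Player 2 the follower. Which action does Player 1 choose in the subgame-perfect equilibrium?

B

Work backward from Player 2's decision.
- T: BR = L, leader payoff 4.
- M: BR = C, leader payoff 8.
- B: BR = L, leader payoff 13.
Maximizing over 4, 8, 13, Player 1 chooses B. Subgame-perfect outcome: (B, L) with payoffs (13, 12).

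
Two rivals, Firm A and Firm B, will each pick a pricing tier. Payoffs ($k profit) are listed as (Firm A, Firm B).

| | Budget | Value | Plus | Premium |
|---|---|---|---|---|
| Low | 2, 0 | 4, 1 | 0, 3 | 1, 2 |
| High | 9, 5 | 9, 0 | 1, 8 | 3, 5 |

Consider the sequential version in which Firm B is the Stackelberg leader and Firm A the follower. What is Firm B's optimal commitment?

Plus

Firm A best-responds to each possible Firm B move:
- Budget → Firm A plays High (best of 2, 9); Firm B gets 5.
- Value → Firm A plays High (best of 4, 9); Firm B gets 0.
- Plus → Firm A plays High (best of 0, 1); Firm B gets 8.
- Premium → Firm A plays High (best of 1, 3); Firm B gets 5.
Firm B's induced payoffs are 5, 0, 8, 5, so Firm B commits to Plus. Subgame-perfect outcome: (High, Plus) with payoffs (1, 8).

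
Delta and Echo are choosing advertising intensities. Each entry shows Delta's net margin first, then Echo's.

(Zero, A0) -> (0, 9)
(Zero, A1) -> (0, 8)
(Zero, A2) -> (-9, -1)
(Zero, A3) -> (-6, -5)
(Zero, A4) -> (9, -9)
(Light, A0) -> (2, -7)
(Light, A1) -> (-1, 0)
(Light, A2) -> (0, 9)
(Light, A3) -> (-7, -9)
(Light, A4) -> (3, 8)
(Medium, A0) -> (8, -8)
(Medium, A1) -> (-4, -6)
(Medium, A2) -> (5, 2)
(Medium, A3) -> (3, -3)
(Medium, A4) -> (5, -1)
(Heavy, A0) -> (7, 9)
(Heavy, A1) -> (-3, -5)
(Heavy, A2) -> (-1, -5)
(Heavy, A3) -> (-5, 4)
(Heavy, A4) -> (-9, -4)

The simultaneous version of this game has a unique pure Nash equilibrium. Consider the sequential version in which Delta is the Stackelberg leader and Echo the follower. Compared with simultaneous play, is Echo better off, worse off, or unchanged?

better off

Work backward from Echo's decision.
- Zero: Echo compares 9, 8, -1, -5, -9 and picks A0; Delta would get 0.
- Light: Echo compares -7, 0, 9, -9, 8 and picks A2; Delta would get 0.
- Medium: Echo compares -8, -6, 2, -3, -1 and picks A2; Delta would get 5.
- Heavy: Echo compares 9, -5, -5, 4, -4 and picks A0; Delta would get 7.
Delta's induced payoffs are 0, 0, 5, 7, so Delta commits to Heavy. Subgame-perfect outcome: (Heavy, A0) with payoffs (7, 9).
Under simultaneous play:
Delta's best replies: A0→Medium; A1→Zero; A2→Medium; A3→Medium; A4→Zero.
Echo's best replies: Zero→A0; Light→A2; Medium→A2; Heavy→A0.
Only (Medium, A2) has each player best-responding; Nash payoffs (5, 2).
Echo earns 9 sequentially versus 2 at the Nash outcome: better off.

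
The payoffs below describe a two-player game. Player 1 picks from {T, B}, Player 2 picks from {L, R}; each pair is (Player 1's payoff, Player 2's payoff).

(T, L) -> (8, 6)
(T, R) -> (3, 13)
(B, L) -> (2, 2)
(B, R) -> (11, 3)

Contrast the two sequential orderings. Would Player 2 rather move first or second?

first

If Player 1 leads: Player 2's best replies are T→R, B→R; Player 1's induced payoffs 3, 11; outcome (B, R), payoffs (11, 3).
If Player 2 leads: Player 1's best replies are L→T, R→B; Player 2's induced payoffs 6, 3; outcome (T, L), payoffs (8, 6).
Player 2 gets 6 moving first and 3 moving second, so Player 2 prefers to move first.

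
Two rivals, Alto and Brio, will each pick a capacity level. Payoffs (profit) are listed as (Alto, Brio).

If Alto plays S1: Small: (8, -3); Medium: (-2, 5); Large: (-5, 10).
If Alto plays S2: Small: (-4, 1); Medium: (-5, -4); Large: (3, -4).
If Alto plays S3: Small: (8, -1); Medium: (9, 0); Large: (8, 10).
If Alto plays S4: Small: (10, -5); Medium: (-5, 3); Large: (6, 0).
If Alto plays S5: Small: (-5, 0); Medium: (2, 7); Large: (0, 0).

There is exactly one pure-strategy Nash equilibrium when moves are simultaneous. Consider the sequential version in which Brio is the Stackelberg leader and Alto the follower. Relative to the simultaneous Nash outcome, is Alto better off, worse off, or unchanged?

unchanged

Alto best-responds to each possible Brio move:
- Small → Alto plays S4 (best of 8, -4, 8, 10, -5); Brio gets -5.
- Medium → Alto plays S3 (best of -2, -5, 9, -5, 2); Brio gets 0.
- Large → Alto plays S3 (best of -5, 3, 8, 6, 0); Brio gets 10.
Maximizing over -5, 0, 10, Brio chooses Large. Subgame-perfect outcome: (S3, Large) with payoffs (8, 10).
Under simultaneous play:
Alto's best replies: Small→S4; Medium→S3; Large→S3.
Brio's best replies: S1→Large; S2→Small; S3→Large; S4→Medium; S5→Medium.
Only (S3, Large) has each player best-responding; Nash payoffs (8, 10).
Alto earns 8 sequentially versus 8 at the Nash outcome: unchanged.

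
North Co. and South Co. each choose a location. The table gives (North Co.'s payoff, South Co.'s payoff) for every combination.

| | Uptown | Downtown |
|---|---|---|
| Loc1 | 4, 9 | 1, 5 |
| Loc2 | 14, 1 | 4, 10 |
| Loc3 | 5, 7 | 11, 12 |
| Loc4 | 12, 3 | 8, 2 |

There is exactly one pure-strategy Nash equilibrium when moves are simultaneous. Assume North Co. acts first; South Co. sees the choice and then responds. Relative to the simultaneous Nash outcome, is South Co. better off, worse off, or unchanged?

Solve by backward induction (North Co. leads).
- Loc1 → South Co. plays Uptown (best of 9, 5); North Co. gets 4.
- Loc2 → South Co. plays Downtown (best of 1, 10); North Co. gets 4.
- Loc3 → South Co. plays Downtown (best of 7, 12); North Co. gets 11.
- Loc4 → South Co. plays Uptown (best of 3, 2); North Co. gets 12.
Among 4, 4, 11, 12, the best is 12 at Loc4. Subgame-perfect outcome: (Loc4, Uptown) with payoffs (12, 3).
For the simultaneous game, intersect best replies.
North Co.'s best replies: Uptown→Loc2; Downtown→Loc3.
South Co.'s best replies: Loc1→Uptown; Loc2→Downtown; Loc3→Downtown; Loc4→Uptown.
The unique mutual best reply is (Loc3, Downtown), giving (11, 12).
South Co. earns 3 sequentially versus 12 at the Nash outcome: worse off.

worse off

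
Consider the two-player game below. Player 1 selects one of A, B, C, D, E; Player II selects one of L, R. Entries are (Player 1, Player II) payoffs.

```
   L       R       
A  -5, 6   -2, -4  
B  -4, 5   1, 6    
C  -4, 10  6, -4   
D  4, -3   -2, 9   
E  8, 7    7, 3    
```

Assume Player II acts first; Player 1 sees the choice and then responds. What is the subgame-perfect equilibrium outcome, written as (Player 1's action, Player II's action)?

(E, L)

Player 1 best-responds to each possible Player II move:
- L: Player 1 compares -5, -4, -4, 4, 8 and picks E; Player II would get 7.
- R: Player 1 compares -2, 1, 6, -2, 7 and picks E; Player II would get 3.
Among 7, 3, the best is 7 at L. Subgame-perfect outcome: (E, L) with payoffs (8, 7).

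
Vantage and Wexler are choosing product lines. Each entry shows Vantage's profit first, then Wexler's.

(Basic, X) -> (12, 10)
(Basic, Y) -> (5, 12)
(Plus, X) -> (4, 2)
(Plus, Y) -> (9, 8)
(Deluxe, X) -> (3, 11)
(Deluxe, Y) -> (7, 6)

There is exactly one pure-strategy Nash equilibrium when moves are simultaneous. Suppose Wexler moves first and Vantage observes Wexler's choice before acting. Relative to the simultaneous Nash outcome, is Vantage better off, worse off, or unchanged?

better off

Vantage best-responds to each possible Wexler move:
- X: Vantage compares 12, 4, 3 and picks Basic; Wexler would get 10.
- Y: Vantage compares 5, 9, 7 and picks Plus; Wexler would get 8.
Wexler's induced payoffs are 10, 8, so Wexler commits to X. Subgame-perfect outcome: (Basic, X) with payoffs (12, 10).
Now find the simultaneous Nash equilibrium.
Vantage's best replies: X→Basic; Y→Plus.
Wexler's best replies: Basic→Y; Plus→Y; Deluxe→X.
Only (Plus, Y) has each player best-responding; Nash payoffs (9, 8).
Vantage earns 12 sequentially versus 9 at the Nash outcome: better off.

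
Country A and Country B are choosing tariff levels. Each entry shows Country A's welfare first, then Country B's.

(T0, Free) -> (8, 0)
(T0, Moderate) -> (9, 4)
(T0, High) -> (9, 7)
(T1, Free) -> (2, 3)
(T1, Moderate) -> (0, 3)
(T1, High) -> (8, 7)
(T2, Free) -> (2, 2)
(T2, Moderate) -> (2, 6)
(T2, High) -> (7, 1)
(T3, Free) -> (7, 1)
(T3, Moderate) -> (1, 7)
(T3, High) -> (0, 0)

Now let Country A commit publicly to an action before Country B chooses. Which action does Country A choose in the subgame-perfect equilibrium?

T0

Backward induction with Country A moving first.
- T0: Country B compares 0, 4, 7 and picks High; Country A would get 9.
- T1: Country B compares 3, 3, 7 and picks High; Country A would get 8.
- T2: Country B compares 2, 6, 1 and picks Moderate; Country A would get 2.
- T3: Country B compares 1, 7, 0 and picks Moderate; Country A would get 1.
Maximizing over 9, 8, 2, 1, Country A chooses T0. Subgame-perfect outcome: (T0, High) with payoffs (9, 7).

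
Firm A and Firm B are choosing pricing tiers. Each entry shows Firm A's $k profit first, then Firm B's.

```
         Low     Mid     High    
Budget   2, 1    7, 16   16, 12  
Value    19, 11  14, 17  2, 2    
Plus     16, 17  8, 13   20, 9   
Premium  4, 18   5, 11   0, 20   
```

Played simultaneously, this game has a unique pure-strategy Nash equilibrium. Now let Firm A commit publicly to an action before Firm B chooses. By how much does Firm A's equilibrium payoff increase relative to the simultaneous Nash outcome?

Solve by backward induction (Firm A leads).
- Budget: Firm B compares 1, 16, 12 and picks Mid; Firm A would get 7.
- Value: Firm B compares 11, 17, 2 and picks Mid; Firm A would get 14.
- Plus: Firm B compares 17, 13, 9 and picks Low; Firm A would get 16.
- Premium: Firm B compares 18, 11, 20 and picks High; Firm A would get 0.
Firm A's induced payoffs are 7, 14, 16, 0, so Firm A commits to Plus. Subgame-perfect outcome: (Plus, Low) with payoffs (16, 17).
Under simultaneous play:
Firm A's best replies: Low→Value; Mid→Value; High→Plus.
Firm B's best replies: Budget→Mid; Value→Mid; Plus→Low; Premium→High.
The unique mutual best reply is (Value, Mid), giving (14, 17).
Firm A's commitment gain: 16 − 14 = 2.

2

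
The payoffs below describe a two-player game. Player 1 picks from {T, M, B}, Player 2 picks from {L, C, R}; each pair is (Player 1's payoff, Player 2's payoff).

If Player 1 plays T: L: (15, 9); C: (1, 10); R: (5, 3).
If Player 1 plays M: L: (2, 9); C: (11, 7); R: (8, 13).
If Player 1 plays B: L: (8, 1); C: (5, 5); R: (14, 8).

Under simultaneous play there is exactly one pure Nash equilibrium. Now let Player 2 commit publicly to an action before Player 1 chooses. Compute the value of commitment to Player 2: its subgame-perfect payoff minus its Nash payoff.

1

Backward induction with Player 2 moving first.
- L → Player 1 plays T (best of 15, 2, 8); Player 2 gets 9.
- C → Player 1 plays M (best of 1, 11, 5); Player 2 gets 7.
- R → Player 1 plays B (best of 5, 8, 14); Player 2 gets 8.
Player 2's induced payoffs are 9, 7, 8, so Player 2 commits to L. Subgame-perfect outcome: (T, L) with payoffs (15, 9).
Now find the simultaneous Nash equilibrium.
Player 1's best replies: L→T; C→M; R→B.
Player 2's best replies: T→C; M→R; B→R.
Only (B, R) has each player best-responding; Nash payoffs (14, 8).
Player 2's commitment gain: 9 − 8 = 1.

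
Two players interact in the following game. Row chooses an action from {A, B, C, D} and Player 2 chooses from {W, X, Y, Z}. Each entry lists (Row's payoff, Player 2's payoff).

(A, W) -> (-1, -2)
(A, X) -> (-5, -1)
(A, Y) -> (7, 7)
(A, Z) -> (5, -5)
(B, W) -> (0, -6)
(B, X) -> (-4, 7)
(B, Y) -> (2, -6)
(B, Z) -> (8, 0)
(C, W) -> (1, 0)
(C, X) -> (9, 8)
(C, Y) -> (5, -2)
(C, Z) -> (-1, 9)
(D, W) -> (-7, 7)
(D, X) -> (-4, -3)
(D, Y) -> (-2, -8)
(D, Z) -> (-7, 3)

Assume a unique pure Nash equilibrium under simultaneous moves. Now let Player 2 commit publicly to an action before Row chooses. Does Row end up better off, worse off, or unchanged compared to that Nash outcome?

better off

Work backward from Row's decision.
- W → Row plays C (best of -1, 0, 1, -7); Player 2 gets 0.
- X → Row plays C (best of -5, -4, 9, -4); Player 2 gets 8.
- Y → Row plays A (best of 7, 2, 5, -2); Player 2 gets 7.
- Z → Row plays B (best of 5, 8, -1, -7); Player 2 gets 0.
Player 2's induced payoffs are 0, 8, 7, 0, so Player 2 commits to X. Subgame-perfect outcome: (C, X) with payoffs (9, 8).
For the simultaneous game, intersect best replies.
Row's best replies: W→C; X→C; Y→A; Z→B.
Player 2's best replies: A→Y; B→X; C→Z; D→W.
The unique mutual best reply is (A, Y), giving (7, 7).
Row earns 9 sequentially versus 7 at the Nash outcome: better off.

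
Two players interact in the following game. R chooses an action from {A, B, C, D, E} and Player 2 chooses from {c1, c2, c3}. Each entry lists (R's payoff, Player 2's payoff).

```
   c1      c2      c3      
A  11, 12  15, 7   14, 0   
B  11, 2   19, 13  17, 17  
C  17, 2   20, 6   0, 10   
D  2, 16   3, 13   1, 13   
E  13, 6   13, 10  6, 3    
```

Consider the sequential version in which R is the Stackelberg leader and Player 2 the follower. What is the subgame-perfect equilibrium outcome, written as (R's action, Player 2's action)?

(B, c3)

Player 2 best-responds to each possible R move:
- A: BR = c1, leader payoff 11.
- B: BR = c3, leader payoff 17.
- C: BR = c3, leader payoff 0.
- D: BR = c1, leader payoff 2.
- E: BR = c2, leader payoff 13.
Maximizing over 11, 17, 0, 2, 13, R chooses B. Subgame-perfect outcome: (B, c3) with payoffs (17, 17).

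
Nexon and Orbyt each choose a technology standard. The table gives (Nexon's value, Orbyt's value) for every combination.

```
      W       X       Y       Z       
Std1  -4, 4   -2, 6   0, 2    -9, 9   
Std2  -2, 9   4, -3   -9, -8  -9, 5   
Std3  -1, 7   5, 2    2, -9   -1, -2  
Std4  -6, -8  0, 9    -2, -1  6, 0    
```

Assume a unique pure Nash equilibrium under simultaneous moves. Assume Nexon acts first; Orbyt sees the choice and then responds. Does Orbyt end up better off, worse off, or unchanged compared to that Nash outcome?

better off

Orbyt best-responds to each possible Nexon move:
- Std1 → Orbyt plays Z (best of 4, 6, 2, 9); Nexon gets -9.
- Std2 → Orbyt plays W (best of 9, -3, -8, 5); Nexon gets -2.
- Std3 → Orbyt plays W (best of 7, 2, -9, -2); Nexon gets -1.
- Std4 → Orbyt plays X (best of -8, 9, -1, 0); Nexon gets 0.
Nexon's induced payoffs are -9, -2, -1, 0, so Nexon commits to Std4. Subgame-perfect outcome: (Std4, X) with payoffs (0, 9).
Under simultaneous play:
Nexon's best replies: W→Std3; X→Std3; Y→Std3; Z→Std4.
Orbyt's best replies: Std1→Z; Std2→W; Std3→W; Std4→X.
Only (Std3, W) has each player best-responding; Nash payoffs (-1, 7).
Orbyt earns 9 sequentially versus 7 at the Nash outcome: better off.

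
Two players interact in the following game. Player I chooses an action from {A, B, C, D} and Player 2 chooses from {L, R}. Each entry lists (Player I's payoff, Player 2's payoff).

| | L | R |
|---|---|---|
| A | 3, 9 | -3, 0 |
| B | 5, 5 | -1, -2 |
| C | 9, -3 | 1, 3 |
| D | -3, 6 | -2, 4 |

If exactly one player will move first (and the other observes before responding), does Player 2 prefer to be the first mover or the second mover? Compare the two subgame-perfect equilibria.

If Player I leads: Player 2's best replies are A→L, B→L, C→R, D→L; Player I's induced payoffs 3, 5, 1, -3; outcome (B, L), payoffs (5, 5).
If Player 2 leads: Player I's best replies are L→C, R→C; Player 2's induced payoffs -3, 3; outcome (C, R), payoffs (1, 3).
Player 2 gets 3 moving first and 5 moving second, so Player 2 prefers to move second.

second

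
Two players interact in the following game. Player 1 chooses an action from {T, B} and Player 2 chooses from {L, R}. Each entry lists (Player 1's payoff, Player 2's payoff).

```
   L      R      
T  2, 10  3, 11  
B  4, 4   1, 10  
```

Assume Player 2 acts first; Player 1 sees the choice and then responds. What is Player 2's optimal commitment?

R

Work backward from Player 1's decision.
- L: Player 1 compares 2, 4 and picks B; Player 2 would get 4.
- R: Player 1 compares 3, 1 and picks T; Player 2 would get 11.
Maximizing over 4, 11, Player 2 chooses R. Subgame-perfect outcome: (T, R) with payoffs (3, 11).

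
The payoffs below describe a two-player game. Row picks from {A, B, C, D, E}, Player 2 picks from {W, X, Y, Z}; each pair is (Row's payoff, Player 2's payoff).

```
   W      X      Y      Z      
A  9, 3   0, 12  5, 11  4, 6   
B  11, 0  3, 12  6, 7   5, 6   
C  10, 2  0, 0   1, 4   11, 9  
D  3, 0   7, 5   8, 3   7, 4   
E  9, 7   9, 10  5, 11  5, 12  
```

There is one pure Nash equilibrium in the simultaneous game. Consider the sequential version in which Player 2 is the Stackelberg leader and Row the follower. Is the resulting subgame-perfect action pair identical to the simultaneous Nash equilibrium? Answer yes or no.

Row best-responds to each possible Player 2 move:
- W: Row compares 9, 11, 10, 3, 9 and picks B; Player 2 would get 0.
- X: Row compares 0, 3, 0, 7, 9 and picks E; Player 2 would get 10.
- Y: Row compares 5, 6, 1, 8, 5 and picks D; Player 2 would get 3.
- Z: Row compares 4, 5, 11, 7, 5 and picks C; Player 2 would get 9.
Player 2's induced payoffs are 0, 10, 3, 9, so Player 2 commits to X. Subgame-perfect outcome: (E, X) with payoffs (9, 10).
For the simultaneous game, intersect best replies.
Row's best replies: W→B; X→E; Y→D; Z→C.
Player 2's best replies: A→X; B→X; C→Z; D→X; E→Z.
The unique mutual best reply is (C, Z), giving (11, 9).
Sequential outcome (E, X) differs from the Nash profile (C, Z).

no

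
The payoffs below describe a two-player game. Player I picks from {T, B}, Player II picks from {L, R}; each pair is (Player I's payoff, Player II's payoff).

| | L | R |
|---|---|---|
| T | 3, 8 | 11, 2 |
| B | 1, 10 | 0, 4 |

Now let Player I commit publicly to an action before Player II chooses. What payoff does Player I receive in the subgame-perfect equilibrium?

3

Solve by backward induction (Player I leads).
- T: BR = L, leader payoff 3.
- B: BR = L, leader payoff 1.
Maximizing over 3, 1, Player I chooses T. Subgame-perfect outcome: (T, L) with payoffs (3, 8).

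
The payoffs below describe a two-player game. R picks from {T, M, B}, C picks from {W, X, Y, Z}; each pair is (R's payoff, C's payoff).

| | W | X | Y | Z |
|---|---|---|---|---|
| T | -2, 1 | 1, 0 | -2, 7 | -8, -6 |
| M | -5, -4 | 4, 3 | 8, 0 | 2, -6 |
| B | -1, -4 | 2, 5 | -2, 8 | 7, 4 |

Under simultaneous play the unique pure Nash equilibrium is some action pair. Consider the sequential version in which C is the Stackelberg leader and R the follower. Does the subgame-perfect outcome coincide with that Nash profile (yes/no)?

no

Work backward from R's decision.
- W: BR = B, leader payoff -4.
- X: BR = M, leader payoff 3.
- Y: BR = M, leader payoff 0.
- Z: BR = B, leader payoff 4.
Maximizing over -4, 3, 0, 4, C chooses Z. Subgame-perfect outcome: (B, Z) with payoffs (7, 4).
Under simultaneous play:
R's best replies: W→B; X→M; Y→M; Z→B.
C's best replies: T→Y; M→X; B→Y.
The unique mutual best reply is (M, X), giving (4, 3).
Sequential outcome (B, Z) differs from the Nash profile (M, X).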